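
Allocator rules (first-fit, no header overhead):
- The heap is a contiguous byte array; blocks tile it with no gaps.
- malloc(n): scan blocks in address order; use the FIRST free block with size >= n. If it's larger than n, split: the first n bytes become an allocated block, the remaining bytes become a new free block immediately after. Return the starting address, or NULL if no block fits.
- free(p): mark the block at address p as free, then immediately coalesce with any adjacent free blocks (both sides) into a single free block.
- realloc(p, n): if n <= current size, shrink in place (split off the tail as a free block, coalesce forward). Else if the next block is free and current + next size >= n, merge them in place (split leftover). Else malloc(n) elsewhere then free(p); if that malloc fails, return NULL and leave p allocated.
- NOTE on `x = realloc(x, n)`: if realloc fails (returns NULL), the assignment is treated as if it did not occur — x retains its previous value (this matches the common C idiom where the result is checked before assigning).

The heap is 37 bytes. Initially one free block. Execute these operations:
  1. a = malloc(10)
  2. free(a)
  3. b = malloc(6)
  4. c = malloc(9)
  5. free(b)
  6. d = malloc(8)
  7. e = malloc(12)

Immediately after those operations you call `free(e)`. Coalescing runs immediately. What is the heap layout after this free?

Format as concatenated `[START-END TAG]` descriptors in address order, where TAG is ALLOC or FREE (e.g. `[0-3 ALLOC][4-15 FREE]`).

Answer: [0-5 FREE][6-14 ALLOC][15-22 ALLOC][23-36 FREE]

Derivation:
Op 1: a = malloc(10) -> a = 0; heap: [0-9 ALLOC][10-36 FREE]
Op 2: free(a) -> (freed a); heap: [0-36 FREE]
Op 3: b = malloc(6) -> b = 0; heap: [0-5 ALLOC][6-36 FREE]
Op 4: c = malloc(9) -> c = 6; heap: [0-5 ALLOC][6-14 ALLOC][15-36 FREE]
Op 5: free(b) -> (freed b); heap: [0-5 FREE][6-14 ALLOC][15-36 FREE]
Op 6: d = malloc(8) -> d = 15; heap: [0-5 FREE][6-14 ALLOC][15-22 ALLOC][23-36 FREE]
Op 7: e = malloc(12) -> e = 23; heap: [0-5 FREE][6-14 ALLOC][15-22 ALLOC][23-34 ALLOC][35-36 FREE]
free(e): e = 23 -> block [23-34 ALLOC]; mark free, coalesce with adjacent free neighbors -> [0-5 FREE][6-14 ALLOC][15-22 ALLOC][23-36 FREE]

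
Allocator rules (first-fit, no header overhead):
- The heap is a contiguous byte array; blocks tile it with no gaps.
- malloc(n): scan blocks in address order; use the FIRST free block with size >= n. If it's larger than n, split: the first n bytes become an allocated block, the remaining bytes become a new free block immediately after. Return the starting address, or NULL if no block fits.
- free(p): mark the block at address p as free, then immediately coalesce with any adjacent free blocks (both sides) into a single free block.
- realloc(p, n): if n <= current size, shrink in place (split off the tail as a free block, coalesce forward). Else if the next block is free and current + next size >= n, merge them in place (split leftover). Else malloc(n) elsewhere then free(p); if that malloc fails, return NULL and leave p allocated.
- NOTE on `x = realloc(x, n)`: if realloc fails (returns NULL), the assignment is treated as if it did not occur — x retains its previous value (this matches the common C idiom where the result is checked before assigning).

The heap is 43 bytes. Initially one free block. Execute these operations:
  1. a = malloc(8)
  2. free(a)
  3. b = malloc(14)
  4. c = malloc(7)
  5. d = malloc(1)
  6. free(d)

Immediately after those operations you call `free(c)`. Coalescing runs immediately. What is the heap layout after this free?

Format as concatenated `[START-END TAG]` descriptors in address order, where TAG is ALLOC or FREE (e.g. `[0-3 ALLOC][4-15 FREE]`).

Op 1: a = malloc(8) -> a = 0; heap: [0-7 ALLOC][8-42 FREE]
Op 2: free(a) -> (freed a); heap: [0-42 FREE]
Op 3: b = malloc(14) -> b = 0; heap: [0-13 ALLOC][14-42 FREE]
Op 4: c = malloc(7) -> c = 14; heap: [0-13 ALLOC][14-20 ALLOC][21-42 FREE]
Op 5: d = malloc(1) -> d = 21; heap: [0-13 ALLOC][14-20 ALLOC][21-21 ALLOC][22-42 FREE]
Op 6: free(d) -> (freed d); heap: [0-13 ALLOC][14-20 ALLOC][21-42 FREE]
free(c): c = 14 -> block [14-20 ALLOC]; mark free, coalesce with adjacent free neighbors -> [0-13 ALLOC][14-42 FREE]

Answer: [0-13 ALLOC][14-42 FREE]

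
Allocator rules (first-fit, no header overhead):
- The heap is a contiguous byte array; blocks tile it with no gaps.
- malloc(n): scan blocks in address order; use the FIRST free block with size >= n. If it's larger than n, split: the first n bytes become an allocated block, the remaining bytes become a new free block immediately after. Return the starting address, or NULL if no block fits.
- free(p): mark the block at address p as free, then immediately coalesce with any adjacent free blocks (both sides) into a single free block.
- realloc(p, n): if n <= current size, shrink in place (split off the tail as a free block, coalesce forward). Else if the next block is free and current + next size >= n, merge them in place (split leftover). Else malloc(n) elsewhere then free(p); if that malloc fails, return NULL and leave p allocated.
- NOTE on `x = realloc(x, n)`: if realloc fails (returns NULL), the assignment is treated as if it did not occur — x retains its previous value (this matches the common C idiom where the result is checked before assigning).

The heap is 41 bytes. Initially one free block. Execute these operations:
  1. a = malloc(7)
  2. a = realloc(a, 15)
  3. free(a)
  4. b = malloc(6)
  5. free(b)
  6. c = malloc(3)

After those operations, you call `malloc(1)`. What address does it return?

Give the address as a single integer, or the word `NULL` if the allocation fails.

Op 1: a = malloc(7) -> a = 0; heap: [0-6 ALLOC][7-40 FREE]
Op 2: a = realloc(a, 15) -> a = 0; heap: [0-14 ALLOC][15-40 FREE]
Op 3: free(a) -> (freed a); heap: [0-40 FREE]
Op 4: b = malloc(6) -> b = 0; heap: [0-5 ALLOC][6-40 FREE]
Op 5: free(b) -> (freed b); heap: [0-40 FREE]
Op 6: c = malloc(3) -> c = 0; heap: [0-2 ALLOC][3-40 FREE]
malloc(1): first-fit scan over [0-2 ALLOC][3-40 FREE] -> 3

Answer: 3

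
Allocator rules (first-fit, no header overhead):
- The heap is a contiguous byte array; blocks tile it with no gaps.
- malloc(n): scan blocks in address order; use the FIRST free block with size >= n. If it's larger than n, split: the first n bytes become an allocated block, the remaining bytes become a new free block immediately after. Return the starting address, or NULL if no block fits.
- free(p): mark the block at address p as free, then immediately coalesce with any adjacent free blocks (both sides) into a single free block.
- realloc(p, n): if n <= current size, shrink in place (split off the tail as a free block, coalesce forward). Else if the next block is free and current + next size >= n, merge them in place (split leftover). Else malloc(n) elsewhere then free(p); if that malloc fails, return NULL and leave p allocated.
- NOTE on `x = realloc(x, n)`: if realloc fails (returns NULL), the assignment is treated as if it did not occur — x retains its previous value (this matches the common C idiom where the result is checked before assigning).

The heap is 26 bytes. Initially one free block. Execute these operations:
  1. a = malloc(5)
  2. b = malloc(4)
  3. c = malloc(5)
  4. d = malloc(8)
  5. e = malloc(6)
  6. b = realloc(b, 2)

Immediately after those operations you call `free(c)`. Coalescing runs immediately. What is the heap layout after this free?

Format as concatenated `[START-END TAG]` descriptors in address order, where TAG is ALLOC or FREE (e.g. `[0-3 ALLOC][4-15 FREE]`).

Op 1: a = malloc(5) -> a = 0; heap: [0-4 ALLOC][5-25 FREE]
Op 2: b = malloc(4) -> b = 5; heap: [0-4 ALLOC][5-8 ALLOC][9-25 FREE]
Op 3: c = malloc(5) -> c = 9; heap: [0-4 ALLOC][5-8 ALLOC][9-13 ALLOC][14-25 FREE]
Op 4: d = malloc(8) -> d = 14; heap: [0-4 ALLOC][5-8 ALLOC][9-13 ALLOC][14-21 ALLOC][22-25 FREE]
Op 5: e = malloc(6) -> e = NULL; heap: [0-4 ALLOC][5-8 ALLOC][9-13 ALLOC][14-21 ALLOC][22-25 FREE]
Op 6: b = realloc(b, 2) -> b = 5; heap: [0-4 ALLOC][5-6 ALLOC][7-8 FREE][9-13 ALLOC][14-21 ALLOC][22-25 FREE]
free(c): c = 9 -> block [9-13 ALLOC]; mark free, coalesce with adjacent free neighbors -> [0-4 ALLOC][5-6 ALLOC][7-13 FREE][14-21 ALLOC][22-25 FREE]

Answer: [0-4 ALLOC][5-6 ALLOC][7-13 FREE][14-21 ALLOC][22-25 FREE]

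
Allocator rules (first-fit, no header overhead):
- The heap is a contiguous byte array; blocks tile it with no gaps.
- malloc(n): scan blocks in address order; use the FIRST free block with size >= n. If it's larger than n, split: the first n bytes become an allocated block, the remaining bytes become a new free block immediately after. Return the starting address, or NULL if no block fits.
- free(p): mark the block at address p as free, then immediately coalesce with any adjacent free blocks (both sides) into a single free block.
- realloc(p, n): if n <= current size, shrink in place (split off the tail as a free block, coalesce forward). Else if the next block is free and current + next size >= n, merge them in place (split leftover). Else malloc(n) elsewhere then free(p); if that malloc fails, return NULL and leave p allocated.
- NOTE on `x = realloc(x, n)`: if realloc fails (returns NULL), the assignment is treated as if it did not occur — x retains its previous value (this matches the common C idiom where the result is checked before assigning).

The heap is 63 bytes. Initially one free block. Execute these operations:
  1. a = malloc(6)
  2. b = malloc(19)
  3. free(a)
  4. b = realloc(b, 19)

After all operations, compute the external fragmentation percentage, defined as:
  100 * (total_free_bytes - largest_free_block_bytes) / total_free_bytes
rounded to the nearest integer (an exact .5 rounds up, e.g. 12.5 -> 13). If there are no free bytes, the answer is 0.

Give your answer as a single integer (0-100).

Answer: 14

Derivation:
Op 1: a = malloc(6) -> a = 0; heap: [0-5 ALLOC][6-62 FREE]
Op 2: b = malloc(19) -> b = 6; heap: [0-5 ALLOC][6-24 ALLOC][25-62 FREE]
Op 3: free(a) -> (freed a); heap: [0-5 FREE][6-24 ALLOC][25-62 FREE]
Op 4: b = realloc(b, 19) -> b = 6; heap: [0-5 FREE][6-24 ALLOC][25-62 FREE]
Free blocks: [6 38] total_free=44 largest=38 -> 100*(44-38)/44 = 600/44 ≈ 13.636 -> rounds to 14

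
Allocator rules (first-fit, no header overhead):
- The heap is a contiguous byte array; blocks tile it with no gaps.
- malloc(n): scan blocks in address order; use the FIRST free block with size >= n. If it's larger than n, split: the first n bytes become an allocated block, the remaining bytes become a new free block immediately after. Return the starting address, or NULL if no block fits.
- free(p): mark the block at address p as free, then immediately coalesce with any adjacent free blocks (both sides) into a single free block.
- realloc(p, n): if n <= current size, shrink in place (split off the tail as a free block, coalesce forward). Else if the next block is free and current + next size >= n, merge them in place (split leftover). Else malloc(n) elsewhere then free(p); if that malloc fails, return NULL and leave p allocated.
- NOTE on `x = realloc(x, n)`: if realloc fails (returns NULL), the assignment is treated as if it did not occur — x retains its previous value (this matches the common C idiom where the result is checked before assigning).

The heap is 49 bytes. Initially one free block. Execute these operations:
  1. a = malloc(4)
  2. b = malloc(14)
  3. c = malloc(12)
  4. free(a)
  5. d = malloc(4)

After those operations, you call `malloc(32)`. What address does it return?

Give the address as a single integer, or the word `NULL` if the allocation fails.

Answer: NULL

Derivation:
Op 1: a = malloc(4) -> a = 0; heap: [0-3 ALLOC][4-48 FREE]
Op 2: b = malloc(14) -> b = 4; heap: [0-3 ALLOC][4-17 ALLOC][18-48 FREE]
Op 3: c = malloc(12) -> c = 18; heap: [0-3 ALLOC][4-17 ALLOC][18-29 ALLOC][30-48 FREE]
Op 4: free(a) -> (freed a); heap: [0-3 FREE][4-17 ALLOC][18-29 ALLOC][30-48 FREE]
Op 5: d = malloc(4) -> d = 0; heap: [0-3 ALLOC][4-17 ALLOC][18-29 ALLOC][30-48 FREE]
malloc(32): first-fit scan over [0-3 ALLOC][4-17 ALLOC][18-29 ALLOC][30-48 FREE] -> NULL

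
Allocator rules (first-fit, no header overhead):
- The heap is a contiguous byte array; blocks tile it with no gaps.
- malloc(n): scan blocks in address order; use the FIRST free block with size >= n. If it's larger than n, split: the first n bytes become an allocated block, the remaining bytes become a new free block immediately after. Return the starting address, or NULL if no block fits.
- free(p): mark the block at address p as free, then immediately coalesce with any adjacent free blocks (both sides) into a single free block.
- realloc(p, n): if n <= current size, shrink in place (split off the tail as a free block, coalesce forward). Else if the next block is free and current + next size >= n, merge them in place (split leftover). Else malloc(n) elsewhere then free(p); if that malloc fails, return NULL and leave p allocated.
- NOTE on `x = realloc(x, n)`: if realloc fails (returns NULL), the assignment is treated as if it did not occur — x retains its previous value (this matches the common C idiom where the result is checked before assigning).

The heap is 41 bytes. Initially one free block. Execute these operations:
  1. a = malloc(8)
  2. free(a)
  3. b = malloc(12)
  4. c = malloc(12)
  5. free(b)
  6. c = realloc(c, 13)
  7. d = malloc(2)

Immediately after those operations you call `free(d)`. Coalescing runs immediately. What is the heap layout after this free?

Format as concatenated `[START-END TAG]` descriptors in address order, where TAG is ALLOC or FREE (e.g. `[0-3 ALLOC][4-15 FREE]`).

Op 1: a = malloc(8) -> a = 0; heap: [0-7 ALLOC][8-40 FREE]
Op 2: free(a) -> (freed a); heap: [0-40 FREE]
Op 3: b = malloc(12) -> b = 0; heap: [0-11 ALLOC][12-40 FREE]
Op 4: c = malloc(12) -> c = 12; heap: [0-11 ALLOC][12-23 ALLOC][24-40 FREE]
Op 5: free(b) -> (freed b); heap: [0-11 FREE][12-23 ALLOC][24-40 FREE]
Op 6: c = realloc(c, 13) -> c = 12; heap: [0-11 FREE][12-24 ALLOC][25-40 FREE]
Op 7: d = malloc(2) -> d = 0; heap: [0-1 ALLOC][2-11 FREE][12-24 ALLOC][25-40 FREE]
free(d): d = 0 -> block [0-1 ALLOC]; mark free, coalesce with adjacent free neighbors -> [0-11 FREE][12-24 ALLOC][25-40 FREE]

Answer: [0-11 FREE][12-24 ALLOC][25-40 FREE]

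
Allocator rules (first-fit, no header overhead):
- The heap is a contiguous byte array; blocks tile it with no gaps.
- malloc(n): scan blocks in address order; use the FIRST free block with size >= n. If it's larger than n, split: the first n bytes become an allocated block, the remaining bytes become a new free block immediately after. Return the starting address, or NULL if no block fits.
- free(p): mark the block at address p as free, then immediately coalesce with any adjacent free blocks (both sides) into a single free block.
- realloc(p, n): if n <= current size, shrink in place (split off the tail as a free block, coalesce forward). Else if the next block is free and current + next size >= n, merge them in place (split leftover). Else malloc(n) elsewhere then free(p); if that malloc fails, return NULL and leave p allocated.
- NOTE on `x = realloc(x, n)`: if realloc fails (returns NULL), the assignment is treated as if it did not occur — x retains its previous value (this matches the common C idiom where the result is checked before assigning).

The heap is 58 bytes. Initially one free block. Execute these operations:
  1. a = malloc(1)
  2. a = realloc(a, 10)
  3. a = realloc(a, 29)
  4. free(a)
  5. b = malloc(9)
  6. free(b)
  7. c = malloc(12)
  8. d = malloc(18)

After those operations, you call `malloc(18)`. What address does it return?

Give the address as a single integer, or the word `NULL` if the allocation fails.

Answer: 30

Derivation:
Op 1: a = malloc(1) -> a = 0; heap: [0-0 ALLOC][1-57 FREE]
Op 2: a = realloc(a, 10) -> a = 0; heap: [0-9 ALLOC][10-57 FREE]
Op 3: a = realloc(a, 29) -> a = 0; heap: [0-28 ALLOC][29-57 FREE]
Op 4: free(a) -> (freed a); heap: [0-57 FREE]
Op 5: b = malloc(9) -> b = 0; heap: [0-8 ALLOC][9-57 FREE]
Op 6: free(b) -> (freed b); heap: [0-57 FREE]
Op 7: c = malloc(12) -> c = 0; heap: [0-11 ALLOC][12-57 FREE]
Op 8: d = malloc(18) -> d = 12; heap: [0-11 ALLOC][12-29 ALLOC][30-57 FREE]
malloc(18): first-fit scan over [0-11 ALLOC][12-29 ALLOC][30-57 FREE] -> 30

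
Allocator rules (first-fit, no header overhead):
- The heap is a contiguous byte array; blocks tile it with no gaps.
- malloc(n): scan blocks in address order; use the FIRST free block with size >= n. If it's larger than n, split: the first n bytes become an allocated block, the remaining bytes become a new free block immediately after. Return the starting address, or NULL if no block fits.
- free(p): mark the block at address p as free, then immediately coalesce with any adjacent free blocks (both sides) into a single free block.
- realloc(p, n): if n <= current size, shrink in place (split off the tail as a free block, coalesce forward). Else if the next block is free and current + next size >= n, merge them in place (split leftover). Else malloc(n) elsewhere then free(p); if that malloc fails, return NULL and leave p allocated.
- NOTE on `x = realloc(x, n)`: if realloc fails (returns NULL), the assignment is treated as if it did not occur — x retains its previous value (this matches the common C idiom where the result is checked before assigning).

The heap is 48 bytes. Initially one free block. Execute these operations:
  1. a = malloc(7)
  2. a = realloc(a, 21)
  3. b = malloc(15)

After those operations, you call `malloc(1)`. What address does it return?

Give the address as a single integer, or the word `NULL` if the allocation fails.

Op 1: a = malloc(7) -> a = 0; heap: [0-6 ALLOC][7-47 FREE]
Op 2: a = realloc(a, 21) -> a = 0; heap: [0-20 ALLOC][21-47 FREE]
Op 3: b = malloc(15) -> b = 21; heap: [0-20 ALLOC][21-35 ALLOC][36-47 FREE]
malloc(1): first-fit scan over [0-20 ALLOC][21-35 ALLOC][36-47 FREE] -> 36

Answer: 36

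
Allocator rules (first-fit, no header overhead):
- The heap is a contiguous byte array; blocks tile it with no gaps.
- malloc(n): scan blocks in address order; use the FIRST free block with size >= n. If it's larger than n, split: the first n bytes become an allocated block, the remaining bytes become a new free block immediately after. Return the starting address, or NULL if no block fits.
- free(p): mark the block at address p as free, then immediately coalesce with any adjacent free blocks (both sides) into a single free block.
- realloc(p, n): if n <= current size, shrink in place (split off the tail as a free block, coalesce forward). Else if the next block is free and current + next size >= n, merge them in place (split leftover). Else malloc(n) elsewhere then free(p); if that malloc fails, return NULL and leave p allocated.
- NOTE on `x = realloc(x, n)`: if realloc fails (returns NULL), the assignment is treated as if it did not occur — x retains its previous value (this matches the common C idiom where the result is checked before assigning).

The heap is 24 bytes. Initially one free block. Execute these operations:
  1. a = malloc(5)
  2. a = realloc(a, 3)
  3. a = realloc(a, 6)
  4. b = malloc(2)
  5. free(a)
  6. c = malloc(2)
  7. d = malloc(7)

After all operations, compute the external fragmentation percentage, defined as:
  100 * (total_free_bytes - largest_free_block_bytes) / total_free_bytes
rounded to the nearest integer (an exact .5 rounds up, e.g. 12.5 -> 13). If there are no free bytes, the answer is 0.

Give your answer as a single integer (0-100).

Op 1: a = malloc(5) -> a = 0; heap: [0-4 ALLOC][5-23 FREE]
Op 2: a = realloc(a, 3) -> a = 0; heap: [0-2 ALLOC][3-23 FREE]
Op 3: a = realloc(a, 6) -> a = 0; heap: [0-5 ALLOC][6-23 FREE]
Op 4: b = malloc(2) -> b = 6; heap: [0-5 ALLOC][6-7 ALLOC][8-23 FREE]
Op 5: free(a) -> (freed a); heap: [0-5 FREE][6-7 ALLOC][8-23 FREE]
Op 6: c = malloc(2) -> c = 0; heap: [0-1 ALLOC][2-5 FREE][6-7 ALLOC][8-23 FREE]
Op 7: d = malloc(7) -> d = 8; heap: [0-1 ALLOC][2-5 FREE][6-7 ALLOC][8-14 ALLOC][15-23 FREE]
Free blocks: [4 9] total_free=13 largest=9 -> 100*(13-9)/13 = 400/13 ≈ 30.769 -> rounds to 31

Answer: 31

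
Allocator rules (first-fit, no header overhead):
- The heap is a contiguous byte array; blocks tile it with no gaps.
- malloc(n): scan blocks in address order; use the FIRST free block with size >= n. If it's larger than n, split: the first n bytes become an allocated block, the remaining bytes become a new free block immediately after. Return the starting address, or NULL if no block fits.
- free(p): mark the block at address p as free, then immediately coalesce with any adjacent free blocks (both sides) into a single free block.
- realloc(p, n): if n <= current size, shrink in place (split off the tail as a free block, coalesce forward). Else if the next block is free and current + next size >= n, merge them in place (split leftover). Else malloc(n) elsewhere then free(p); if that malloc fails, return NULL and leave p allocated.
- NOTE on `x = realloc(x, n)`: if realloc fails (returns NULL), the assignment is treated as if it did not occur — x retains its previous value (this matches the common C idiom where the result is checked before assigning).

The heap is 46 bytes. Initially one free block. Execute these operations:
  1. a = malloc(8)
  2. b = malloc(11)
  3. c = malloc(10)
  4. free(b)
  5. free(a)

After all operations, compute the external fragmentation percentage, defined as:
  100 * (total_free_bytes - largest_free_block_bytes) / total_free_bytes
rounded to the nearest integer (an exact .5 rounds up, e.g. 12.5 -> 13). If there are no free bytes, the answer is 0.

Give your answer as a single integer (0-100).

Answer: 47

Derivation:
Op 1: a = malloc(8) -> a = 0; heap: [0-7 ALLOC][8-45 FREE]
Op 2: b = malloc(11) -> b = 8; heap: [0-7 ALLOC][8-18 ALLOC][19-45 FREE]
Op 3: c = malloc(10) -> c = 19; heap: [0-7 ALLOC][8-18 ALLOC][19-28 ALLOC][29-45 FREE]
Op 4: free(b) -> (freed b); heap: [0-7 ALLOC][8-18 FREE][19-28 ALLOC][29-45 FREE]
Op 5: free(a) -> (freed a); heap: [0-18 FREE][19-28 ALLOC][29-45 FREE]
Free blocks: [19 17] total_free=36 largest=19 -> 100*(36-19)/36 = 1700/36 ≈ 47.222 -> rounds to 47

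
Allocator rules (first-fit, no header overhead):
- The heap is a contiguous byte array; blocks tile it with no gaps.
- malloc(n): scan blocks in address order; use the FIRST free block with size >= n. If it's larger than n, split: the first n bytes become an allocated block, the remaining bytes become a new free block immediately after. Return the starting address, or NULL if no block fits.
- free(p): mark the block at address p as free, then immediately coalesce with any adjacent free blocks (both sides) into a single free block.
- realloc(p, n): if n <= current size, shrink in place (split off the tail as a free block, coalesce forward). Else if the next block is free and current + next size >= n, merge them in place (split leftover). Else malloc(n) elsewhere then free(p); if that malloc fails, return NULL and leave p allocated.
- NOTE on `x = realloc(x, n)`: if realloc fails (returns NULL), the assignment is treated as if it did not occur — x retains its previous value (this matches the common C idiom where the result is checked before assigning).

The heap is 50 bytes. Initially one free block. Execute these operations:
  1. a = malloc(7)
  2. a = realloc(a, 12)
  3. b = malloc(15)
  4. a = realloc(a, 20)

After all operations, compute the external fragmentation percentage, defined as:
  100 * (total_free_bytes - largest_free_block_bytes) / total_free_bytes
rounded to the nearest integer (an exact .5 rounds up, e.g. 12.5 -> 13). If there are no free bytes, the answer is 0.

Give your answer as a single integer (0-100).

Op 1: a = malloc(7) -> a = 0; heap: [0-6 ALLOC][7-49 FREE]
Op 2: a = realloc(a, 12) -> a = 0; heap: [0-11 ALLOC][12-49 FREE]
Op 3: b = malloc(15) -> b = 12; heap: [0-11 ALLOC][12-26 ALLOC][27-49 FREE]
Op 4: a = realloc(a, 20) -> a = 27; heap: [0-11 FREE][12-26 ALLOC][27-46 ALLOC][47-49 FREE]
Free blocks: [12 3] total_free=15 largest=12 -> 100*(15-12)/15 = 300/15 = 20

Answer: 20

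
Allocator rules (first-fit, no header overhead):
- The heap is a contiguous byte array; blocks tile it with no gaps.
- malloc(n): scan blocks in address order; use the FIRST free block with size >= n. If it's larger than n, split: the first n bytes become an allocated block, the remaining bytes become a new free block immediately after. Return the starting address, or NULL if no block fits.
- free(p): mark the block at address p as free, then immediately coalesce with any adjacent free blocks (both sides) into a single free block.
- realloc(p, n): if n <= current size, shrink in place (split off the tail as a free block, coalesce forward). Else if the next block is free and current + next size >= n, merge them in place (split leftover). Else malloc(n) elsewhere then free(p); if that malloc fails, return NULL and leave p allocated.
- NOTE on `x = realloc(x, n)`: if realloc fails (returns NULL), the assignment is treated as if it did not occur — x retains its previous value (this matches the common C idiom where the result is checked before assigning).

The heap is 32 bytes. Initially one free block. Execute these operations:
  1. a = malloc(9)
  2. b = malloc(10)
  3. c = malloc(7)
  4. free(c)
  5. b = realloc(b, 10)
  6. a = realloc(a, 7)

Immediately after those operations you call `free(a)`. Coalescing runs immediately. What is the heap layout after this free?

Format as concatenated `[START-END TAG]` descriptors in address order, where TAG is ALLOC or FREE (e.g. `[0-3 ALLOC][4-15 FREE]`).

Answer: [0-8 FREE][9-18 ALLOC][19-31 FREE]

Derivation:
Op 1: a = malloc(9) -> a = 0; heap: [0-8 ALLOC][9-31 FREE]
Op 2: b = malloc(10) -> b = 9; heap: [0-8 ALLOC][9-18 ALLOC][19-31 FREE]
Op 3: c = malloc(7) -> c = 19; heap: [0-8 ALLOC][9-18 ALLOC][19-25 ALLOC][26-31 FREE]
Op 4: free(c) -> (freed c); heap: [0-8 ALLOC][9-18 ALLOC][19-31 FREE]
Op 5: b = realloc(b, 10) -> b = 9; heap: [0-8 ALLOC][9-18 ALLOC][19-31 FREE]
Op 6: a = realloc(a, 7) -> a = 0; heap: [0-6 ALLOC][7-8 FREE][9-18 ALLOC][19-31 FREE]
free(a): a = 0 -> block [0-6 ALLOC]; mark free, coalesce with adjacent free neighbors -> [0-8 FREE][9-18 ALLOC][19-31 FREE]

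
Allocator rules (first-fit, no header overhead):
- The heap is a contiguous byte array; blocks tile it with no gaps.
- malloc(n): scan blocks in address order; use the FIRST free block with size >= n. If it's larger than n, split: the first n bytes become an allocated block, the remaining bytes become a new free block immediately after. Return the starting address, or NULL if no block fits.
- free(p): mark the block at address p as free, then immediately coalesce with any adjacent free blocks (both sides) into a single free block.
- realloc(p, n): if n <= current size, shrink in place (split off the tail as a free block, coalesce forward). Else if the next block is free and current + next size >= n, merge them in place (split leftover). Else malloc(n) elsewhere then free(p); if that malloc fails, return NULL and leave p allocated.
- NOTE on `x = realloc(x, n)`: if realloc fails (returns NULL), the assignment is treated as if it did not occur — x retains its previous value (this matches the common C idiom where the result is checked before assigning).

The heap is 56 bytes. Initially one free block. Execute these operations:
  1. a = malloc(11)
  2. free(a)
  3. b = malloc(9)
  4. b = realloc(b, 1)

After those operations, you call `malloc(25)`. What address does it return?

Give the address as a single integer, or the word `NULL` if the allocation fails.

Answer: 1

Derivation:
Op 1: a = malloc(11) -> a = 0; heap: [0-10 ALLOC][11-55 FREE]
Op 2: free(a) -> (freed a); heap: [0-55 FREE]
Op 3: b = malloc(9) -> b = 0; heap: [0-8 ALLOC][9-55 FREE]
Op 4: b = realloc(b, 1) -> b = 0; heap: [0-0 ALLOC][1-55 FREE]
malloc(25): first-fit scan over [0-0 ALLOC][1-55 FREE] -> 1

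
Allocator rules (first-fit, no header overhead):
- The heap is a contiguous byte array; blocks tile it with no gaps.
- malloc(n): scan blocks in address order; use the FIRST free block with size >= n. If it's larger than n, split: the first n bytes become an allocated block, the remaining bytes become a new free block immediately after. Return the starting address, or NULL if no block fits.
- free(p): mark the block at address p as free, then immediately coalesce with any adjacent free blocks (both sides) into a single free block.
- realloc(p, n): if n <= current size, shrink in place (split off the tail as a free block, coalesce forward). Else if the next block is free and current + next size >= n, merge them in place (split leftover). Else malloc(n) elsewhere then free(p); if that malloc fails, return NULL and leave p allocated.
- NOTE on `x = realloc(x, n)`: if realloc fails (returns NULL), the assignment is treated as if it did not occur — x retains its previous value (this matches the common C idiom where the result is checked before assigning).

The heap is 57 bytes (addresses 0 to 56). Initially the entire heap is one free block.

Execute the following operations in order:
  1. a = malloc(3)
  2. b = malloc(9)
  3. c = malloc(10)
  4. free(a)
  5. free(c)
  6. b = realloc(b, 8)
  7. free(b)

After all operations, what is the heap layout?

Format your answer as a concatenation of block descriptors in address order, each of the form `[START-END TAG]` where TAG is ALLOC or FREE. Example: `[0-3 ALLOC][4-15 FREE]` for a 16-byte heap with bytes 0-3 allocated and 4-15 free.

Op 1: a = malloc(3) -> a = 0; heap: [0-2 ALLOC][3-56 FREE]
Op 2: b = malloc(9) -> b = 3; heap: [0-2 ALLOC][3-11 ALLOC][12-56 FREE]
Op 3: c = malloc(10) -> c = 12; heap: [0-2 ALLOC][3-11 ALLOC][12-21 ALLOC][22-56 FREE]
Op 4: free(a) -> (freed a); heap: [0-2 FREE][3-11 ALLOC][12-21 ALLOC][22-56 FREE]
Op 5: free(c) -> (freed c); heap: [0-2 FREE][3-11 ALLOC][12-56 FREE]
Op 6: b = realloc(b, 8) -> b = 3; heap: [0-2 FREE][3-10 ALLOC][11-56 FREE]
Op 7: free(b) -> (freed b); heap: [0-56 FREE]

Answer: [0-56 FREE]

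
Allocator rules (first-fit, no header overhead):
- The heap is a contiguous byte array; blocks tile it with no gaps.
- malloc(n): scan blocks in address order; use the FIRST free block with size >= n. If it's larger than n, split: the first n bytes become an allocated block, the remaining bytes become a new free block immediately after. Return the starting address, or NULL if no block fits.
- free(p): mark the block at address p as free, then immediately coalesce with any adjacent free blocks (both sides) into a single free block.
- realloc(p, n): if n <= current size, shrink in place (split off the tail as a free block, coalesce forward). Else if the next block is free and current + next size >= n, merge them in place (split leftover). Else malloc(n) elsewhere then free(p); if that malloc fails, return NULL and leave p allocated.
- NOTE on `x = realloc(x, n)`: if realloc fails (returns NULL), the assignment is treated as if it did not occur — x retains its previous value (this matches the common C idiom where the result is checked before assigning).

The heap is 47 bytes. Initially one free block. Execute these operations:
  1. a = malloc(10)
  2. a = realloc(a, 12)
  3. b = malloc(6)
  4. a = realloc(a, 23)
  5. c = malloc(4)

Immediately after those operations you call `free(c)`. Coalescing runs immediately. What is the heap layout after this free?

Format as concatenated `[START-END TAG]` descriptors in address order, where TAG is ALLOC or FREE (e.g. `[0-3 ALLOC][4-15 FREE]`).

Answer: [0-11 FREE][12-17 ALLOC][18-40 ALLOC][41-46 FREE]

Derivation:
Op 1: a = malloc(10) -> a = 0; heap: [0-9 ALLOC][10-46 FREE]
Op 2: a = realloc(a, 12) -> a = 0; heap: [0-11 ALLOC][12-46 FREE]
Op 3: b = malloc(6) -> b = 12; heap: [0-11 ALLOC][12-17 ALLOC][18-46 FREE]
Op 4: a = realloc(a, 23) -> a = 18; heap: [0-11 FREE][12-17 ALLOC][18-40 ALLOC][41-46 FREE]
Op 5: c = malloc(4) -> c = 0; heap: [0-3 ALLOC][4-11 FREE][12-17 ALLOC][18-40 ALLOC][41-46 FREE]
free(c): c = 0 -> block [0-3 ALLOC]; mark free, coalesce with adjacent free neighbors -> [0-11 FREE][12-17 ALLOC][18-40 ALLOC][41-46 FREE]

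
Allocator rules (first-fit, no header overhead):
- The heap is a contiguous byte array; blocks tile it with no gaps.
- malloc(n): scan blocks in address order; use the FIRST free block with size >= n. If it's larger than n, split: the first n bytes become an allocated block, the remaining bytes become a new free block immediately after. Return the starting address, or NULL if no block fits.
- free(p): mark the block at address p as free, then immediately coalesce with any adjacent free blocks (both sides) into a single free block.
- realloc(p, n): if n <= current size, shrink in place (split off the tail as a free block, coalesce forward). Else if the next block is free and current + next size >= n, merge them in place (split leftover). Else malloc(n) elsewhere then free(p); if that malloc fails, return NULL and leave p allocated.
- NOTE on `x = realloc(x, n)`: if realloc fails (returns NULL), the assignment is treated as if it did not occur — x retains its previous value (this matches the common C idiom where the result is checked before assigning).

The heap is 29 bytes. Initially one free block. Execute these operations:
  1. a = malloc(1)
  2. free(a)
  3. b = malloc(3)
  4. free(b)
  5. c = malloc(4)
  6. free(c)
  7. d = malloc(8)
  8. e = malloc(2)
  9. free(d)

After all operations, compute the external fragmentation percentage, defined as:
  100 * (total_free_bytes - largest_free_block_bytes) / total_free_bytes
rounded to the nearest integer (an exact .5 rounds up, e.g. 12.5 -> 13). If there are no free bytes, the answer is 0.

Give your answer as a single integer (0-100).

Op 1: a = malloc(1) -> a = 0; heap: [0-0 ALLOC][1-28 FREE]
Op 2: free(a) -> (freed a); heap: [0-28 FREE]
Op 3: b = malloc(3) -> b = 0; heap: [0-2 ALLOC][3-28 FREE]
Op 4: free(b) -> (freed b); heap: [0-28 FREE]
Op 5: c = malloc(4) -> c = 0; heap: [0-3 ALLOC][4-28 FREE]
Op 6: free(c) -> (freed c); heap: [0-28 FREE]
Op 7: d = malloc(8) -> d = 0; heap: [0-7 ALLOC][8-28 FREE]
Op 8: e = malloc(2) -> e = 8; heap: [0-7 ALLOC][8-9 ALLOC][10-28 FREE]
Op 9: free(d) -> (freed d); heap: [0-7 FREE][8-9 ALLOC][10-28 FREE]
Free blocks: [8 19] total_free=27 largest=19 -> 100*(27-19)/27 = 800/27 ≈ 29.630 -> rounds to 30

Answer: 30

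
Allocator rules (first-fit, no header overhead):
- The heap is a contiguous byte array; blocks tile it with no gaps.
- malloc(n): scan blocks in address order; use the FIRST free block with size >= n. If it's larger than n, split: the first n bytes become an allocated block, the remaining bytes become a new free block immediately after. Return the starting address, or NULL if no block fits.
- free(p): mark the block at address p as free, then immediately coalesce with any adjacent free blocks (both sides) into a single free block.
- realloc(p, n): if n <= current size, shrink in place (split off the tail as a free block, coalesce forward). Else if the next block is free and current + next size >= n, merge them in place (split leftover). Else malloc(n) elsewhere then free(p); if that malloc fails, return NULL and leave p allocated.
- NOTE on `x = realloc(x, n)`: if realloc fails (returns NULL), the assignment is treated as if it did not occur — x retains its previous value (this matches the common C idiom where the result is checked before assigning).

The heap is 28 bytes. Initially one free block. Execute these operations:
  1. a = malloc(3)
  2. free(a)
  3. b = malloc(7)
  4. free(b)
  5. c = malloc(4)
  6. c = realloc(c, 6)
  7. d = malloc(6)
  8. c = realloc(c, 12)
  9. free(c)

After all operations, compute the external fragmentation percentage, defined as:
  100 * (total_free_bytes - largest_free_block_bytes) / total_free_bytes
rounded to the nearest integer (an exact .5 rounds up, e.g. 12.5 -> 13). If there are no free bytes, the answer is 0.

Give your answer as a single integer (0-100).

Op 1: a = malloc(3) -> a = 0; heap: [0-2 ALLOC][3-27 FREE]
Op 2: free(a) -> (freed a); heap: [0-27 FREE]
Op 3: b = malloc(7) -> b = 0; heap: [0-6 ALLOC][7-27 FREE]
Op 4: free(b) -> (freed b); heap: [0-27 FREE]
Op 5: c = malloc(4) -> c = 0; heap: [0-3 ALLOC][4-27 FREE]
Op 6: c = realloc(c, 6) -> c = 0; heap: [0-5 ALLOC][6-27 FREE]
Op 7: d = malloc(6) -> d = 6; heap: [0-5 ALLOC][6-11 ALLOC][12-27 FREE]
Op 8: c = realloc(c, 12) -> c = 12; heap: [0-5 FREE][6-11 ALLOC][12-23 ALLOC][24-27 FREE]
Op 9: free(c) -> (freed c); heap: [0-5 FREE][6-11 ALLOC][12-27 FREE]
Free blocks: [6 16] total_free=22 largest=16 -> 100*(22-16)/22 = 600/22 ≈ 27.273 -> rounds to 27

Answer: 27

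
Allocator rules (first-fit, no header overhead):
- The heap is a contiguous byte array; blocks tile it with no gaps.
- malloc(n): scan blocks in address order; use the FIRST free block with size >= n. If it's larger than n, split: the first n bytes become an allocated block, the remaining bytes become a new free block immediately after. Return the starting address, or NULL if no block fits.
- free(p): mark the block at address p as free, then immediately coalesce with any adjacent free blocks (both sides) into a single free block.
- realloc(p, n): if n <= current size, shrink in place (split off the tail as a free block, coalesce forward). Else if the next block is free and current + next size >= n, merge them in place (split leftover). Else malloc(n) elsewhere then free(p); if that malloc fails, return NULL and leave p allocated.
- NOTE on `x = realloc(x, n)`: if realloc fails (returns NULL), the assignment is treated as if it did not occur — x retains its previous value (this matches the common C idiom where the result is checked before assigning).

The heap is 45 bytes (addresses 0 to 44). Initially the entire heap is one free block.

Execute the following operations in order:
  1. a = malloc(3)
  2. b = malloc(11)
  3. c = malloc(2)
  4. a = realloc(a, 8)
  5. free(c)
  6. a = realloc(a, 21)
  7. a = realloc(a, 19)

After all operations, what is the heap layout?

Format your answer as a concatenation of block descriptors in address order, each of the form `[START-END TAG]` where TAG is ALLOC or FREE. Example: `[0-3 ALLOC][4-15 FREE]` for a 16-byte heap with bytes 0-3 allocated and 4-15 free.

Op 1: a = malloc(3) -> a = 0; heap: [0-2 ALLOC][3-44 FREE]
Op 2: b = malloc(11) -> b = 3; heap: [0-2 ALLOC][3-13 ALLOC][14-44 FREE]
Op 3: c = malloc(2) -> c = 14; heap: [0-2 ALLOC][3-13 ALLOC][14-15 ALLOC][16-44 FREE]
Op 4: a = realloc(a, 8) -> a = 16; heap: [0-2 FREE][3-13 ALLOC][14-15 ALLOC][16-23 ALLOC][24-44 FREE]
Op 5: free(c) -> (freed c); heap: [0-2 FREE][3-13 ALLOC][14-15 FREE][16-23 ALLOC][24-44 FREE]
Op 6: a = realloc(a, 21) -> a = 16; heap: [0-2 FREE][3-13 ALLOC][14-15 FREE][16-36 ALLOC][37-44 FREE]
Op 7: a = realloc(a, 19) -> a = 16; heap: [0-2 FREE][3-13 ALLOC][14-15 FREE][16-34 ALLOC][35-44 FREE]

Answer: [0-2 FREE][3-13 ALLOC][14-15 FREE][16-34 ALLOC][35-44 FREE]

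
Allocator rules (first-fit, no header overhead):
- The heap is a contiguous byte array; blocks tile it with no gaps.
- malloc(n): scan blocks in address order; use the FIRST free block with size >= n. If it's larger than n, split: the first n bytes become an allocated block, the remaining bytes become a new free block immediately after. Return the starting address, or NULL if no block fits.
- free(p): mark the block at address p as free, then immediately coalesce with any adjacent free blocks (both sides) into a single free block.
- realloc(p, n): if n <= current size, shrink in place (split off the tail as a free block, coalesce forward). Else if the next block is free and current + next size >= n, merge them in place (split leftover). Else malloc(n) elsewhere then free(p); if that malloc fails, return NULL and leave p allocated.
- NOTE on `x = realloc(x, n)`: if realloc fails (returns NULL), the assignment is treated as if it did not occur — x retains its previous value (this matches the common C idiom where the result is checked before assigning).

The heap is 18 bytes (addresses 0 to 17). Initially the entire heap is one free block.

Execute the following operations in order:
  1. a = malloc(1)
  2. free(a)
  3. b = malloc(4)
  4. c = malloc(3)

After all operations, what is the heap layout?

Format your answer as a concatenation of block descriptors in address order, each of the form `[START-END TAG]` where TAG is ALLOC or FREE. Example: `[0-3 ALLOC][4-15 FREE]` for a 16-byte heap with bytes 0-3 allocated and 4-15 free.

Op 1: a = malloc(1) -> a = 0; heap: [0-0 ALLOC][1-17 FREE]
Op 2: free(a) -> (freed a); heap: [0-17 FREE]
Op 3: b = malloc(4) -> b = 0; heap: [0-3 ALLOC][4-17 FREE]
Op 4: c = malloc(3) -> c = 4; heap: [0-3 ALLOC][4-6 ALLOC][7-17 FREE]

Answer: [0-3 ALLOC][4-6 ALLOC][7-17 FREE]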